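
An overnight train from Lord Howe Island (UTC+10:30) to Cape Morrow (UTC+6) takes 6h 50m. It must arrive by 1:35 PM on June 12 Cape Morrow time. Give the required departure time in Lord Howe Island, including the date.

11:15 AM on Jun 12

Target arrival in UTC: 1:35 PM − 6:00 = 7:35 AM on Jun 12.
Subtract 6 hours and 50 minutes → departure 12:45 AM UTC on Jun 12.
Lord Howe Island is UTC+10:30: 12:45 AM + 10:30 = 11:15 AM on Jun 12.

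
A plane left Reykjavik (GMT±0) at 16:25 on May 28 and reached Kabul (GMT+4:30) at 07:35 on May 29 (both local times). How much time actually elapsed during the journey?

10 hours 40 minutes

Kabul is 4:30 ahead of Reykjavik.
Clock-face elapsed time (ignoring zones) is 15 hours 10 minutes.
Actual elapsed = 15 hours 10 minutes − 4:30 = 10 hours 40 minutes.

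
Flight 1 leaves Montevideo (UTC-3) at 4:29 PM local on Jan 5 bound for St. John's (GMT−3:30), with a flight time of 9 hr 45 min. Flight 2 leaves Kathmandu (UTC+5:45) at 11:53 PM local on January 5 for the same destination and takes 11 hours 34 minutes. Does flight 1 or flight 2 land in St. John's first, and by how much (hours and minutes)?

the first, by 28 minutes

Flight 1 in UTC: 4:29 PM + 3:00 = 7:29 PM on Jan 5.
+9 hours and 45 minutes → arrive 5:14 AM UTC on Jan 6.
Flight 2 in UTC: 11:53 PM − 5:45 = 6:08 PM on Jan 5.
+11 hours 34 minutes → arrive 5:42 AM UTC on Jan 6.
Flight 1 lands earlier by 28 minutes.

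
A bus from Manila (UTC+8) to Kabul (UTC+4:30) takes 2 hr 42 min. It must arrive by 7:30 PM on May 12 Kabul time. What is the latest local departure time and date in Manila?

Target arrival in UTC: 7:30 PM − 4:30 = 3:00 PM on May 12.
Subtract 2 hours and 42 minutes → departure 12:18 PM UTC on May 12.
Manila is UTC+8:00: 12:18 PM + 8:00 = 8:18 PM on May 12.

8:18 PM on May 12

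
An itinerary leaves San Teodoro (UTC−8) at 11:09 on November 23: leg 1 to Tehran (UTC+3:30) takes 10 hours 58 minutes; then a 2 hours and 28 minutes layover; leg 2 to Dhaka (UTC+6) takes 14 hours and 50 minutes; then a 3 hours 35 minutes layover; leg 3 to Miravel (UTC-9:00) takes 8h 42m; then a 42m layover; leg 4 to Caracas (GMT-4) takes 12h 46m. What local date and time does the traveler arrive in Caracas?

21:10 on Nov 25

Convert departure to UTC: 11:09 + 8:00 = 19:09 UTC on Nov 23.
Add 10 hours 58 minutes leg 1 → 06:07 UTC (Nov 24).
Add 2 hours and 28 minutes layover in Tehran → 08:35 UTC.
Add 14 hours 50 minutes leg 2 → 23:25 UTC.
Add 3 hours 35 minutes layover in Dhaka → 03:00 UTC (Nov 25).
Add 8 hours and 42 minutes leg 3 → 11:42 UTC.
Add 42 minutes layover in Miravel → 12:24 UTC.
Add 12 hours 46 minutes leg 4 → 01:10 UTC (Nov 26).
Caracas is UTC−4:00, so local arrival = 01:10 − 4:00 = 21:10 on Nov 25.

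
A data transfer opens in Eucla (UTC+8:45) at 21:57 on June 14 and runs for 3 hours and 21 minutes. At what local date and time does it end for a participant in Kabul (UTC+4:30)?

Kabul is 4:15 behind Eucla.
After 3 hours 21 minutes it is 01:18 (Jun 15) in Eucla.
Shift by the zone difference: 01:18 − 4:15 = 21:03 on Jun 14 in Kabul.

21:03 on June 14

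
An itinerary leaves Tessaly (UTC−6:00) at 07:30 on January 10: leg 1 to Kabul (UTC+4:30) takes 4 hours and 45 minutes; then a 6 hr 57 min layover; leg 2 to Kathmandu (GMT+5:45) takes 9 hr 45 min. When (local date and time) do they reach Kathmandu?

16:42 on January 11

Convert departure to UTC: 07:30 + 6:00 = 13:30 UTC on Jan 10.
Add 4 hours and 45 minutes leg 1 → 18:15 UTC.
Add 6 hours 57 minutes layover in Kabul → 01:12 UTC (Jan 11).
Add 9 hours and 45 minutes leg 2 → 10:57 UTC.
Kathmandu is UTC+5:45, so local arrival = 10:57 + 5:45 = 16:42 on Jan 11.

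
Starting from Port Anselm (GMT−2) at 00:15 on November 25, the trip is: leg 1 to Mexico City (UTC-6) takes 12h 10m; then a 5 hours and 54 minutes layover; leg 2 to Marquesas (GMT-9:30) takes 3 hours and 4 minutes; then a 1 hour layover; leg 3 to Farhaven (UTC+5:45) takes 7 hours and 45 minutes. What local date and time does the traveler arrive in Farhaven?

Convert departure to UTC: 00:15 + 2:00 = 02:15 UTC on Nov 25.
Add 12 hours and 10 minutes leg 1 → 14:25 UTC.
Add 5 hours 54 minutes layover in Mexico City → 20:19 UTC.
Add 3 hours and 4 minutes leg 2 → 23:23 UTC.
Add 1 hour layover in Marquesas → 00:23 UTC (Nov 26).
Add 7 hours and 45 minutes leg 3 → 08:08 UTC.
Farhaven is UTC+5:45, so local arrival = 08:08 + 5:45 = 13:53 on Nov 26.

13:53 on November 26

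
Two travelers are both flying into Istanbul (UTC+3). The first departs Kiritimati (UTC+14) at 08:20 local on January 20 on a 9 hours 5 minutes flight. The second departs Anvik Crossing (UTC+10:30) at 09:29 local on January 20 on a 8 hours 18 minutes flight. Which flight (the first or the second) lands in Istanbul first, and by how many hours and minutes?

Flight 1 in UTC: 08:20 − 14:00 = 18:20 on Jan 19.
+9 hours 5 minutes → arrive 03:25 UTC on Jan 20.
Flight 2 in UTC: 09:29 − 10:30 = 22:59 on Jan 19.
+8 hours 18 minutes → arrive 07:17 UTC on Jan 20.
Flight 1 lands earlier by 3 hours 52 minutes.

the first, by 3 hours 52 minutes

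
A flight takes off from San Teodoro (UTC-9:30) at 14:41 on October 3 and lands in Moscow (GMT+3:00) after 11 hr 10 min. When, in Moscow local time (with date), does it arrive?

Convert departure to UTC: 14:41 + 9:30 = 00:11 UTC on Oct 4.
Add 11 hours 10 minutes travel time → 11:21 UTC.
Moscow is UTC+3:00, so local arrival = 11:21 + 3:00 = 14:21 on Oct 4.

14:21 on Oct 4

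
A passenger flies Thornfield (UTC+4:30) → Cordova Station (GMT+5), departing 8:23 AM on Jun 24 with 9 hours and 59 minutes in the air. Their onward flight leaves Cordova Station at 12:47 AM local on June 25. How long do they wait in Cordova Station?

5 hours 55 minutes

Convert departure to UTC: 8:23 AM − 4:30 = 3:53 AM UTC on Jun 24.
Add 9 hours 59 minutes flight time → 1:52 PM UTC.
Cordova Station is UTC+5:00, so local arrival = 1:52 PM + 5:00 = 6:52 PM on Jun 24.
Layover = 12:47 AM − 6:52 PM (+1 day) = 5 hours 55 minutes.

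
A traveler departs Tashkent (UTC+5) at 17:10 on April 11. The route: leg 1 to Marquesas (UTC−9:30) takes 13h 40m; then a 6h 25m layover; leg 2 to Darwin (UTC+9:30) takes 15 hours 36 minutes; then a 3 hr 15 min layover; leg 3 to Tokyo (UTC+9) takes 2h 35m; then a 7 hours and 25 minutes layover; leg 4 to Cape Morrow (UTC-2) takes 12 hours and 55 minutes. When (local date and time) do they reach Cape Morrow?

00:01 on April 14

Convert departure to UTC: 17:10 − 5:00 = 12:10 UTC on Apr 11.
Add 13 hours and 40 minutes leg 1 → 01:50 UTC (Apr 12).
Add 6 hours 25 minutes layover in Marquesas → 08:15 UTC.
Add 15 hours and 36 minutes leg 2 → 23:51 UTC.
Add 3 hours and 15 minutes layover in Darwin → 03:06 UTC (Apr 13).
Add 2 hours and 35 minutes leg 3 → 05:41 UTC.
Add 7 hours 25 minutes layover in Tokyo → 13:06 UTC.
Add 12 hours and 55 minutes leg 4 → 02:01 UTC (Apr 14).
Cape Morrow is UTC−2:00, so local arrival = 02:01 − 2:00 = 00:01 on Apr 14.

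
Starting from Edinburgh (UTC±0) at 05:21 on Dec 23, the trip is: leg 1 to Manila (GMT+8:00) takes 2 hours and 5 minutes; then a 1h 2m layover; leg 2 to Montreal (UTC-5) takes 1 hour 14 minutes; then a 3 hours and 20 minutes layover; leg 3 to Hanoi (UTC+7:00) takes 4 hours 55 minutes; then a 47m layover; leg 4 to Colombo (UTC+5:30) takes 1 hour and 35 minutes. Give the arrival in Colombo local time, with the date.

01:49 on December 24

Edinburgh is at UTC+0, so departure is already 05:21 UTC on Dec 23.
Add 2 hours and 5 minutes leg 1 → 07:26 UTC.
Add 1 hour 2 minutes layover in Manila → 08:28 UTC.
Add 1 hour and 14 minutes leg 2 → 09:42 UTC.
Add 3 hours 20 minutes layover in Montreal → 13:02 UTC.
Add 4 hours 55 minutes leg 3 → 17:57 UTC.
Add 47 minutes layover in Hanoi → 18:44 UTC.
Add 1 hour 35 minutes leg 4 → 20:19 UTC.
Colombo is UTC+5:30, so local arrival = 20:19 + 5:30 = 01:49 on Dec 24.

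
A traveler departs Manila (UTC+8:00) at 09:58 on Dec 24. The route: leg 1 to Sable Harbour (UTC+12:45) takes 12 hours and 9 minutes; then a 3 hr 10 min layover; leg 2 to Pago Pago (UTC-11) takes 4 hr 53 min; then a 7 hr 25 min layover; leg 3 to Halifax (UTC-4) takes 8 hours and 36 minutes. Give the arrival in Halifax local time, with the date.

10:11 on December 25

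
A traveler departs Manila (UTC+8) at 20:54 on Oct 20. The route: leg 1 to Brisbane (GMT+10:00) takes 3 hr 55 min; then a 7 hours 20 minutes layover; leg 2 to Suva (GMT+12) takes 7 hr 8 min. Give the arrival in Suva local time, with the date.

19:17 on October 21

Convert departure to UTC: 20:54 − 8:00 = 12:54 UTC on Oct 20.
Add 3 hours and 55 minutes leg 1 → 16:49 UTC.
Add 7 hours 20 minutes layover in Brisbane → 00:09 UTC (Oct 21).
Add 7 hours and 8 minutes leg 2 → 07:17 UTC.
Suva is UTC+12:00, so local arrival = 07:17 + 12:00 = 19:17 on Oct 21.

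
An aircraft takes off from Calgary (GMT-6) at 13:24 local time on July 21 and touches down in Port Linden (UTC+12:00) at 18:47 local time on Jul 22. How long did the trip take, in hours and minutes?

Departure in UTC: 13:24 + 6:00 = 19:24 on Jul 21.
Arrival in UTC: 18:47 − 12:00 = 06:47 on Jul 22.
Elapsed = 06:47 − 19:24 (+1 day) = 11 hours 23 minutes.

11 hours 23 minutes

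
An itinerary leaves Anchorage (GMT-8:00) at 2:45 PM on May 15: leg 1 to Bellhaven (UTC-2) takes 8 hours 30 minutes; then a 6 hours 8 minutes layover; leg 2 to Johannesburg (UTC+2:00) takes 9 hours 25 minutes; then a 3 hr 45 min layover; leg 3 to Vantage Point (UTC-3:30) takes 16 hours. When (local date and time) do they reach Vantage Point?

3:03 PM on May 17

Convert departure to UTC: 2:45 PM + 8:00 = 10:45 PM UTC on May 15.
Add 8 hours 30 minutes leg 1 → 7:15 AM UTC (May 16).
Add 6 hours and 8 minutes layover in Bellhaven → 1:23 PM UTC.
Add 9 hours and 25 minutes leg 2 → 10:48 PM UTC.
Add 3 hours and 45 minutes layover in Johannesburg → 2:33 AM UTC (May 17).
Add 16 hours leg 3 → 6:33 PM UTC.
Vantage Point is UTC−3:30, so local arrival = 6:33 PM − 3:30 = 3:03 PM on May 17.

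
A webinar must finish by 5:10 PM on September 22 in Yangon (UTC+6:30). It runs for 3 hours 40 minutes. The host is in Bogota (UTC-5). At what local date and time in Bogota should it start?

2:00 AM on September 22

Target end time in UTC: 5:10 PM − 6:30 = 10:40 AM on Sep 22.
Subtract 3 hours 40 minutes → start 7:00 AM UTC on Sep 22.
Bogota is UTC−5:00: 7:00 AM − 5:00 = 2:00 AM on Sep 22.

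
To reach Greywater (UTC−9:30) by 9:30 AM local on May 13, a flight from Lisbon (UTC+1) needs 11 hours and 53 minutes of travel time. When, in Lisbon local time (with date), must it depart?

8:07 AM on May 13

Target arrival in UTC: 9:30 AM + 9:30 = 7:00 PM on May 13.
Subtract 11 hours and 53 minutes → departure 7:07 AM UTC on May 13.
Lisbon is UTC+1:00: 7:07 AM + 1:00 = 8:07 AM on May 13.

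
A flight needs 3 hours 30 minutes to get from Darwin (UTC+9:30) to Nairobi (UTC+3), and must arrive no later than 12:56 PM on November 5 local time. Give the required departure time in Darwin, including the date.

Target arrival in UTC: 12:56 PM − 3:00 = 9:56 AM on Nov 5.
Subtract 3 hours and 30 minutes → departure 6:26 AM UTC on Nov 5.
Darwin is UTC+9:30: 6:26 AM + 9:30 = 3:56 PM on Nov 5.

3:56 PM on Nov 5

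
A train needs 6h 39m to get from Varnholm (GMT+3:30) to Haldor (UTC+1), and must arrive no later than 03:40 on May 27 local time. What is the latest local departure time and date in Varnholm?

23:31 on May 26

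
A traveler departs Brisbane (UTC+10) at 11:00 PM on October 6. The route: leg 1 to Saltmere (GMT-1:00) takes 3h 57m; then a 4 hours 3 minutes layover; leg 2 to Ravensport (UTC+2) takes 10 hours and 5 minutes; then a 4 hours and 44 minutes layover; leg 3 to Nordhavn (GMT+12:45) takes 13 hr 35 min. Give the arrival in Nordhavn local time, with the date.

Convert departure to UTC: 11:00 PM − 10:00 = 1:00 PM UTC on Oct 6.
Add 3 hours and 57 minutes leg 1 → 4:57 PM UTC.
Add 4 hours 3 minutes layover in Saltmere → 9:00 PM UTC.
Add 10 hours 5 minutes leg 2 → 7:05 AM UTC (Oct 7).
Add 4 hours 44 minutes layover in Ravensport → 11:49 AM UTC.
Add 13 hours and 35 minutes leg 3 → 1:24 AM UTC (Oct 8).
Nordhavn is UTC+12:45, so local arrival = 1:24 AM + 12:45 = 2:09 PM on Oct 8.

2:09 PM on Oct 8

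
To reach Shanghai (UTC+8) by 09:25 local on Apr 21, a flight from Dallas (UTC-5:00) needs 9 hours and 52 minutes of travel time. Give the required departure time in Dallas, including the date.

10:33 on Apr 20

Target arrival in UTC: 09:25 − 8:00 = 01:25 on Apr 21.
Subtract 9 hours 52 minutes → departure 15:33 UTC on Apr 20.
Dallas is UTC−5:00: 15:33 − 5:00 = 10:33 on Apr 20.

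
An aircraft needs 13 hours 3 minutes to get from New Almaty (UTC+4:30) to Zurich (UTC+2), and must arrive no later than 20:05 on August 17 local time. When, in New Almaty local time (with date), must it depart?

Target arrival in UTC: 20:05 − 2:00 = 18:05 on Aug 17.
Subtract 13 hours 3 minutes → departure 05:02 UTC on Aug 17.
New Almaty is UTC+4:30: 05:02 + 4:30 = 09:32 on Aug 17.

09:32 on August 17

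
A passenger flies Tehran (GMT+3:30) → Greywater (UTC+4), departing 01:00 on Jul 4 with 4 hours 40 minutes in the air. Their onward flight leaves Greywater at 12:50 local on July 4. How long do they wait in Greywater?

6 hours 40 minutes

Convert departure to UTC: 01:00 − 3:30 = 21:30 UTC on Jul 3.
Add 4 hours 40 minutes flight time → 02:10 UTC (Jul 4).
Greywater is UTC+4:00, so local arrival = 02:10 + 4:00 = 06:10 on Jul 4.
Layover = 12:50 − 06:10 = 6 hours 40 minutes.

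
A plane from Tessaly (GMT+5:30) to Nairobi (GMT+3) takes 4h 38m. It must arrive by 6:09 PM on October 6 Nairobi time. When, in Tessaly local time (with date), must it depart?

Target arrival in UTC: 6:09 PM − 3:00 = 3:09 PM on Oct 6.
Subtract 4 hours 38 minutes → departure 10:31 AM UTC on Oct 6.
Tessaly is UTC+5:30: 10:31 AM + 5:30 = 4:01 PM on Oct 6.

4:01 PM on October 6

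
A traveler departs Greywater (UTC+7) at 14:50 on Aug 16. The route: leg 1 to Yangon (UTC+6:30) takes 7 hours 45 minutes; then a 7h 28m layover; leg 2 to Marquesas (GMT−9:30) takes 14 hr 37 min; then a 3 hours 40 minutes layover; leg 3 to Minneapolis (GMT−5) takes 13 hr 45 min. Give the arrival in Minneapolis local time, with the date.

02:05 on August 18

Convert departure to UTC: 14:50 − 7:00 = 07:50 UTC on Aug 16.
Add 7 hours and 45 minutes leg 1 → 15:35 UTC.
Add 7 hours 28 minutes layover in Yangon → 23:03 UTC.
Add 14 hours 37 minutes leg 2 → 13:40 UTC (Aug 17).
Add 3 hours 40 minutes layover in Marquesas → 17:20 UTC.
Add 13 hours 45 minutes leg 3 → 07:05 UTC (Aug 18).
Minneapolis is UTC−5:00, so local arrival = 07:05 − 5:00 = 02:05 on Aug 18.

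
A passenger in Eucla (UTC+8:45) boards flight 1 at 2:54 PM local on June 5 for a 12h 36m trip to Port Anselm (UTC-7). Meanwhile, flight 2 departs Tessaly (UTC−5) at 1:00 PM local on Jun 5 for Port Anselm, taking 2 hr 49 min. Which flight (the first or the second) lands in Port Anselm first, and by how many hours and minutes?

Flight 1 in UTC: 2:54 PM − 8:45 = 6:09 AM on Jun 5.
+12 hours and 36 minutes → arrive 6:45 PM UTC on Jun 5.
Flight 2 in UTC: 1:00 PM + 5:00 = 6:00 PM on Jun 5.
+2 hours 49 minutes → arrive 8:49 PM UTC on Jun 5.
Flight 1 lands earlier by 2 hours 4 minutes.

the first, by 2 hours 4 minutes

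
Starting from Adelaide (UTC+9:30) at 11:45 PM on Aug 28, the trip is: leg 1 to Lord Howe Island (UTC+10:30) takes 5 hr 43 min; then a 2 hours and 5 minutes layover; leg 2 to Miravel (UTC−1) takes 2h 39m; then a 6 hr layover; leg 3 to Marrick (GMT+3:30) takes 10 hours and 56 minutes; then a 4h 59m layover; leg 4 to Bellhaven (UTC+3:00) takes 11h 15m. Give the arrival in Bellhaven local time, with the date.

Convert departure to UTC: 11:45 PM − 9:30 = 2:15 PM UTC on Aug 28.
Add 5 hours and 43 minutes leg 1 → 7:58 PM UTC.
Add 2 hours 5 minutes layover in Lord Howe Island → 10:03 PM UTC.
Add 2 hours 39 minutes leg 2 → 12:42 AM UTC (Aug 29).
Add 6 hours layover in Miravel → 6:42 AM UTC.
Add 10 hours 56 minutes leg 3 → 5:38 PM UTC.
Add 4 hours and 59 minutes layover in Marrick → 10:37 PM UTC.
Add 11 hours and 15 minutes leg 4 → 9:52 AM UTC (Aug 30).
Bellhaven is UTC+3:00, so local arrival = 9:52 AM + 3:00 = 12:52 PM on Aug 30.

12:52 PM on Aug 30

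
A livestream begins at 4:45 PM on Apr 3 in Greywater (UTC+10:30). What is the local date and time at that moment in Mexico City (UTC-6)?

In UTC: 4:45 PM − 10:30 = 6:15 AM on Apr 3.
Mexico City is UTC−6:00: 6:15 AM − 6:00 = 12:15 AM on Apr 3.

12:15 AM on April 3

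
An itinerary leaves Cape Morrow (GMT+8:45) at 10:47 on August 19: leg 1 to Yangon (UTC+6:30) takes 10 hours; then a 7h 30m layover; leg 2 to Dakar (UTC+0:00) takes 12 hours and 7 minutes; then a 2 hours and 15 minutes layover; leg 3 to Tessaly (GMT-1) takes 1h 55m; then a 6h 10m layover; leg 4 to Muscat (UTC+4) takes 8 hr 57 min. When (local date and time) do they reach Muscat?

Convert departure to UTC: 10:47 − 8:45 = 02:02 UTC on Aug 19.
Add 10 hours leg 1 → 12:02 UTC.
Add 7 hours 30 minutes layover in Yangon → 19:32 UTC.
Add 12 hours 7 minutes leg 2 → 07:39 UTC (Aug 20).
Add 2 hours and 15 minutes layover in Dakar → 09:54 UTC.
Add 1 hour 55 minutes leg 3 → 11:49 UTC.
Add 6 hours and 10 minutes layover in Tessaly → 17:59 UTC.
Add 8 hours and 57 minutes leg 4 → 02:56 UTC (Aug 21).
Muscat is UTC+4:00, so local arrival = 02:56 + 4:00 = 06:56 on Aug 21.

06:56 on August 21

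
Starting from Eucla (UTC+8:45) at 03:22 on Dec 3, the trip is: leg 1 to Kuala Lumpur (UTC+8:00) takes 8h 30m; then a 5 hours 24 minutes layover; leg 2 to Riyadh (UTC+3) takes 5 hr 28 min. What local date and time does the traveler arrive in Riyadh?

Convert departure to UTC: 03:22 − 8:45 = 18:37 UTC on Dec 2.
Add 8 hours 30 minutes leg 1 → 03:07 UTC (Dec 3).
Add 5 hours and 24 minutes layover in Kuala Lumpur → 08:31 UTC.
Add 5 hours and 28 minutes leg 2 → 13:59 UTC.
Riyadh is UTC+3:00, so local arrival = 13:59 + 3:00 = 16:59 on Dec 3.

16:59 on Dec 3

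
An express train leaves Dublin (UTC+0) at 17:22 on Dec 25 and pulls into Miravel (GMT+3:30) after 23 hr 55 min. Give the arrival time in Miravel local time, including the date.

Dublin is at UTC+0, so departure is already 17:22 UTC on Dec 25.
Add 23 hours 55 minutes travel time → 17:17 UTC (Dec 26).
Miravel is UTC+3:30, so local arrival = 17:17 + 3:30 = 20:47 on Dec 26.

20:47 on December 26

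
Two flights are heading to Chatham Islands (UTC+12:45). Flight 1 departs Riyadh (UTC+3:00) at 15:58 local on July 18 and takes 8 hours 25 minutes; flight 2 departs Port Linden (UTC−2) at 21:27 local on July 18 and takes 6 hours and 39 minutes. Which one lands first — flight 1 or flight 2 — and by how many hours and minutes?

the first, by 8 hours 43 minutes

Flight 1 in UTC: 15:58 − 3:00 = 12:58 on Jul 18.
+8 hours 25 minutes → arrive 21:23 UTC on Jul 18.
Flight 2 in UTC: 21:27 + 2:00 = 23:27 on Jul 18.
+6 hours and 39 minutes → arrive 06:06 UTC on Jul 19.
Flight 1 lands earlier by 8 hours 43 minutes.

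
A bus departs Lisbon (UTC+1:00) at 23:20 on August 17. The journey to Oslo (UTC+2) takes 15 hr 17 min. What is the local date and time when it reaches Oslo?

Convert departure to UTC: 23:20 − 1:00 = 22:20 UTC on Aug 17.
Add 15 hours 17 minutes travel time → 13:37 UTC (Aug 18).
Oslo is UTC+2:00, so local arrival = 13:37 + 2:00 = 15:37 on Aug 18.

15:37 on August 18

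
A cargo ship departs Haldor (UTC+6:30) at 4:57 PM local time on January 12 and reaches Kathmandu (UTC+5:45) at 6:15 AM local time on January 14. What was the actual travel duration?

Departure in UTC: 4:57 PM − 6:30 = 10:27 AM on Jan 12.
Arrival in UTC: 6:15 AM − 5:45 = 12:30 AM on Jan 14.
Elapsed = 12:30 AM − 10:27 AM (+2 days) = 38 hours 3 minutes.

38 hours 3 minutes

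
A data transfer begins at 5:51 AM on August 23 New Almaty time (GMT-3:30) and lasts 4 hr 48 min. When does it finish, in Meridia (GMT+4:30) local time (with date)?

Convert start to UTC: 5:51 AM + 3:30 = 9:21 AM UTC on Aug 23.
Add 4 hours and 48 minutes duration → 2:09 PM UTC.
Meridia is UTC+4:30, so local end time = 2:09 PM + 4:30 = 6:39 PM on Aug 23.

6:39 PM on Aug 23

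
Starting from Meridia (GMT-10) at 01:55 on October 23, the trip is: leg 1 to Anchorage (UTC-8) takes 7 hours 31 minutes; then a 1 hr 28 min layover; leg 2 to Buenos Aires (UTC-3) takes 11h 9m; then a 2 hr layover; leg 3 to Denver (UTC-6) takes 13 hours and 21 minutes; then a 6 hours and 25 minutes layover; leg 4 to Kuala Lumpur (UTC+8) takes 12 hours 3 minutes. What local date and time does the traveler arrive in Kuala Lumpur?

01:52 on October 26

Convert departure to UTC: 01:55 + 10:00 = 11:55 UTC on Oct 23.
Add 7 hours 31 minutes leg 1 → 19:26 UTC.
Add 1 hour and 28 minutes layover in Anchorage → 20:54 UTC.
Add 11 hours and 9 minutes leg 2 → 08:03 UTC (Oct 24).
Add 2 hours layover in Buenos Aires → 10:03 UTC.
Add 13 hours and 21 minutes leg 3 → 23:24 UTC.
Add 6 hours 25 minutes layover in Denver → 05:49 UTC (Oct 25).
Add 12 hours and 3 minutes leg 4 → 17:52 UTC.
Kuala Lumpur is UTC+8:00, so local arrival = 17:52 + 8:00 = 01:52 on Oct 26.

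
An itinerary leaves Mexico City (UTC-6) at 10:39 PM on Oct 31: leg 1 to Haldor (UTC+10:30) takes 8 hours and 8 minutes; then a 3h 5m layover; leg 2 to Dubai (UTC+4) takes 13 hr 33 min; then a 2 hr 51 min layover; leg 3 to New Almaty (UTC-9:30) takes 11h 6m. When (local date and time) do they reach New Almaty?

Convert departure to UTC: 10:39 PM + 6:00 = 4:39 AM UTC on Nov 1.
Add 8 hours 8 minutes leg 1 → 12:47 PM UTC.
Add 3 hours and 5 minutes layover in Haldor → 3:52 PM UTC.
Add 13 hours and 33 minutes leg 2 → 5:25 AM UTC (Nov 2).
Add 2 hours and 51 minutes layover in Dubai → 8:16 AM UTC.
Add 11 hours and 6 minutes leg 3 → 7:22 PM UTC.
New Almaty is UTC−9:30, so local arrival = 7:22 PM − 9:30 = 9:52 AM on Nov 2.

9:52 AM on November 2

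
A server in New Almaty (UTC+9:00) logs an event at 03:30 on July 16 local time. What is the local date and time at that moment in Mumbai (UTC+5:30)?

00:00 on July 16

In UTC: 03:30 − 9:00 = 18:30 on Jul 15.
Mumbai is UTC+5:30: 18:30 + 5:30 = 00:00 on Jul 16.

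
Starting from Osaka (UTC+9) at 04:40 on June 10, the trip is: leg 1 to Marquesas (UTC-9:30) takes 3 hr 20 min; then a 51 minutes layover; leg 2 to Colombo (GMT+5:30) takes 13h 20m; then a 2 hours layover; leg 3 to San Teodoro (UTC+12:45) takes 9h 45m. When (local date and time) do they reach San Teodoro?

Convert departure to UTC: 04:40 − 9:00 = 19:40 UTC on Jun 9.
Add 3 hours and 20 minutes leg 1 → 23:00 UTC.
Add 51 minutes layover in Marquesas → 23:51 UTC.
Add 13 hours 20 minutes leg 2 → 13:11 UTC (Jun 10).
Add 2 hours layover in Colombo → 15:11 UTC.
Add 9 hours 45 minutes leg 3 → 00:56 UTC (Jun 11).
San Teodoro is UTC+12:45, so local arrival = 00:56 + 12:45 = 13:41 on Jun 11.

13:41 on June 11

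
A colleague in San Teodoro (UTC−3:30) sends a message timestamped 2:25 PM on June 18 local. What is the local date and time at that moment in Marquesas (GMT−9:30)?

8:25 AM on June 18

In UTC: 2:25 PM + 3:30 = 5:55 PM on Jun 18.
Marquesas is UTC−9:30: 5:55 PM − 9:30 = 8:25 AM on Jun 18.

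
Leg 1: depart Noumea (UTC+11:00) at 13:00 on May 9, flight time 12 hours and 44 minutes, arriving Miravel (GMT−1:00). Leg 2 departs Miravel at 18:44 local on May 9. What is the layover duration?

Convert departure to UTC: 13:00 − 11:00 = 02:00 UTC on May 9.
Add 12 hours 44 minutes flight time → 14:44 UTC.
Miravel is UTC−1:00, so local arrival = 14:44 − 1:00 = 13:44 on May 9.
Layover = 18:44 − 13:44 = 5 hours.

5 hours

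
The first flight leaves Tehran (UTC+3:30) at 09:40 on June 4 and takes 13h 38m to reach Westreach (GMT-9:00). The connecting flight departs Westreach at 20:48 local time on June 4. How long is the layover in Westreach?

Convert departure to UTC: 09:40 − 3:30 = 06:10 UTC on Jun 4.
Add 13 hours and 38 minutes flight time → 19:48 UTC.
Westreach is UTC−9:00, so local arrival = 19:48 − 9:00 = 10:48 on Jun 4.
Layover = 20:48 − 10:48 = 10 hours.

10 hours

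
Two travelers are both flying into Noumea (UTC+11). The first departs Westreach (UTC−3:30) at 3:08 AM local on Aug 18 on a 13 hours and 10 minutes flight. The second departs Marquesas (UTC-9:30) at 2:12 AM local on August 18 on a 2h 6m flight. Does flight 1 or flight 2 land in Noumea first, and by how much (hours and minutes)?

Flight 1 in UTC: 3:08 AM + 3:30 = 6:38 AM on Aug 18.
+13 hours and 10 minutes → arrive 7:48 PM UTC on Aug 18.
Flight 2 in UTC: 2:12 AM + 9:30 = 11:42 AM on Aug 18.
+2 hours and 6 minutes → arrive 1:48 PM UTC on Aug 18.
Flight 2 lands earlier by 6 hours.

the second, by 6 hours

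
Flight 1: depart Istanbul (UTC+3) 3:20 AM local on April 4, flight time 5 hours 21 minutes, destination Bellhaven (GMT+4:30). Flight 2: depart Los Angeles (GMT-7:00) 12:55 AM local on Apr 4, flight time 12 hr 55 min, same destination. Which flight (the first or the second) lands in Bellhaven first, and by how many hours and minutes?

Flight 1 in UTC: 3:20 AM − 3:00 = 12:20 AM on Apr 4.
+5 hours 21 minutes → arrive 5:41 AM UTC on Apr 4.
Flight 2 in UTC: 12:55 AM + 7:00 = 7:55 AM on Apr 4.
+12 hours and 55 minutes → arrive 8:50 PM UTC on Apr 4.
Flight 1 lands earlier by 15 hours 9 minutes.

the first, by 15 hours 9 minutes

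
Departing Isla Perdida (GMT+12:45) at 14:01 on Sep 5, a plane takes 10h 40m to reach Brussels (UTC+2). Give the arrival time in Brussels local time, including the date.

Convert departure to UTC: 14:01 − 12:45 = 01:16 UTC on Sep 5.
Add 10 hours 40 minutes travel time → 11:56 UTC.
Brussels is UTC+2:00, so local arrival = 11:56 + 2:00 = 13:56 on Sep 5.

13:56 on September 5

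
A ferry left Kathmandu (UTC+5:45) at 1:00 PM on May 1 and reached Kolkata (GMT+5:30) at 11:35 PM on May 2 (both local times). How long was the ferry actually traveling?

34 hours 50 minutes

Departure in UTC: 1:00 PM − 5:45 = 7:15 AM on May 1.
Arrival in UTC: 11:35 PM − 5:30 = 6:05 PM on May 2.
Elapsed = 6:05 PM − 7:15 AM (+1 day) = 34 hours 50 minutes.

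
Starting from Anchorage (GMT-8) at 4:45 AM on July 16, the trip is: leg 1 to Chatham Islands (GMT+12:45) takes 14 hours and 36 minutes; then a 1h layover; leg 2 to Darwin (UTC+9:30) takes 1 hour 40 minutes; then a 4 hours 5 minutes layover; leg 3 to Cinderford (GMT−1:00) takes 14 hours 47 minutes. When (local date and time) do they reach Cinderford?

11:53 PM on Jul 17

Convert departure to UTC: 4:45 AM + 8:00 = 12:45 PM UTC on Jul 16.
Add 14 hours 36 minutes leg 1 → 3:21 AM UTC (Jul 17).
Add 1 hour layover in Chatham Islands → 4:21 AM UTC.
Add 1 hour 40 minutes leg 2 → 6:01 AM UTC.
Add 4 hours and 5 minutes layover in Darwin → 10:06 AM UTC.
Add 14 hours 47 minutes leg 3 → 12:53 AM UTC (Jul 18).
Cinderford is UTC−1:00, so local arrival = 12:53 AM − 1:00 = 11:53 PM on Jul 17.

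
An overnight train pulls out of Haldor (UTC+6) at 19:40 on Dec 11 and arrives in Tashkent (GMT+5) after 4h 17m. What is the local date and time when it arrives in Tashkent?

Convert departure to UTC: 19:40 − 6:00 = 13:40 UTC on Dec 11.
Add 4 hours and 17 minutes travel time → 17:57 UTC.
Tashkent is UTC+5:00, so local arrival = 17:57 + 5:00 = 22:57 on Dec 11.

22:57 on December 11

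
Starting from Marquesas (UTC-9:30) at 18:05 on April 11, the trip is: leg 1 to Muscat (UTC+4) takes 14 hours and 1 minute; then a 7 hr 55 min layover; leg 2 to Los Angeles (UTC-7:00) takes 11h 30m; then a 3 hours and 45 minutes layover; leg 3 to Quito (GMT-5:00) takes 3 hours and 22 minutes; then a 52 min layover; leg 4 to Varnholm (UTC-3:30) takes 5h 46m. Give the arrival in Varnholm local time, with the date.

23:16 on April 13

Convert departure to UTC: 18:05 + 9:30 = 03:35 UTC on Apr 12.
Add 14 hours 1 minute leg 1 → 17:36 UTC.
Add 7 hours and 55 minutes layover in Muscat → 01:31 UTC (Apr 13).
Add 11 hours 30 minutes leg 2 → 13:01 UTC.
Add 3 hours and 45 minutes layover in Los Angeles → 16:46 UTC.
Add 3 hours 22 minutes leg 3 → 20:08 UTC.
Add 52 minutes layover in Quito → 21:00 UTC.
Add 5 hours and 46 minutes leg 4 → 02:46 UTC (Apr 14).
Varnholm is UTC−3:30, so local arrival = 02:46 − 3:30 = 23:16 on Apr 13.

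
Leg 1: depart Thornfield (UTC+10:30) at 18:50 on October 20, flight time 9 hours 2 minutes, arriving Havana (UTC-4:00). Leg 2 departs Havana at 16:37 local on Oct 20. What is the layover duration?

3 hours 15 minutes

Convert departure to UTC: 18:50 − 10:30 = 08:20 UTC on Oct 20.
Add 9 hours 2 minutes flight time → 17:22 UTC.
Havana is UTC−4:00, so local arrival = 17:22 − 4:00 = 13:22 on Oct 20.
Layover = 16:37 − 13:22 = 3 hours 15 minutes.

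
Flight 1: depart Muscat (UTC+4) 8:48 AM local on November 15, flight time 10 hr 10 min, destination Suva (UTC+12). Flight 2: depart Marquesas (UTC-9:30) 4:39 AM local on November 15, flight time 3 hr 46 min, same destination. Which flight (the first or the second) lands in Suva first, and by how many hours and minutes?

the first, by 2 hours 57 minutes

Flight 1 in UTC: 8:48 AM − 4:00 = 4:48 AM on Nov 15.
+10 hours and 10 minutes → arrive 2:58 PM UTC on Nov 15.
Flight 2 in UTC: 4:39 AM + 9:30 = 2:09 PM on Nov 15.
+3 hours 46 minutes → arrive 5:55 PM UTC on Nov 15.
Flight 1 lands earlier by 2 hours 57 minutes.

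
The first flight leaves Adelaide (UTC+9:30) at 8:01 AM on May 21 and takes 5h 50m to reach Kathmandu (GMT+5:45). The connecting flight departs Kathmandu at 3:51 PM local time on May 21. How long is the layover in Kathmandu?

5 hours 45 minutes

Convert departure to UTC: 8:01 AM − 9:30 = 10:31 PM UTC on May 20.
Add 5 hours 50 minutes flight time → 4:21 AM UTC (May 21).
Kathmandu is UTC+5:45, so local arrival = 4:21 AM + 5:45 = 10:06 AM on May 21.
Layover = 3:51 PM − 10:06 AM = 5 hours 45 minutes.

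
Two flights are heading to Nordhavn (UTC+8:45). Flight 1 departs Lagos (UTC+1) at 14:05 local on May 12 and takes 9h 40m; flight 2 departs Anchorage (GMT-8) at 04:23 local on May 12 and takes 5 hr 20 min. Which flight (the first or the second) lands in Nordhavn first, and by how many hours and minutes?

the second, by 5 hours 2 minutes

Flight 1 in UTC: 14:05 − 1:00 = 13:05 on May 12.
+9 hours and 40 minutes → arrive 22:45 UTC on May 12.
Flight 2 in UTC: 04:23 + 8:00 = 12:23 on May 12.
+5 hours and 20 minutes → arrive 17:43 UTC on May 12.
Flight 2 lands earlier by 5 hours 2 minutes.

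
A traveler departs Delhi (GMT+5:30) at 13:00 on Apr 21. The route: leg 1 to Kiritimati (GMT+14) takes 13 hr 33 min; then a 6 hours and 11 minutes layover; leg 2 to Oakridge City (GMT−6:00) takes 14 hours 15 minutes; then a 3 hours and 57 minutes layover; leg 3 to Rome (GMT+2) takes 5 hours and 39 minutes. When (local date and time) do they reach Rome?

05:05 on Apr 23

Convert departure to UTC: 13:00 − 5:30 = 07:30 UTC on Apr 21.
Add 13 hours and 33 minutes leg 1 → 21:03 UTC.
Add 6 hours 11 minutes layover in Kiritimati → 03:14 UTC (Apr 22).
Add 14 hours 15 minutes leg 2 → 17:29 UTC.
Add 3 hours and 57 minutes layover in Oakridge City → 21:26 UTC.
Add 5 hours and 39 minutes leg 3 → 03:05 UTC (Apr 23).
Rome is UTC+2:00, so local arrival = 03:05 + 2:00 = 05:05 on Apr 23.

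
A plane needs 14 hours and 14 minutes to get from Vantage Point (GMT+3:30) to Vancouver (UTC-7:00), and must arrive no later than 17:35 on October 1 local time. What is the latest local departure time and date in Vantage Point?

Target arrival in UTC: 17:35 + 7:00 = 00:35 on Oct 2.
Subtract 14 hours 14 minutes → departure 10:21 UTC on Oct 1.
Vantage Point is UTC+3:30: 10:21 + 3:30 = 13:51 on Oct 1.

13:51 on October 1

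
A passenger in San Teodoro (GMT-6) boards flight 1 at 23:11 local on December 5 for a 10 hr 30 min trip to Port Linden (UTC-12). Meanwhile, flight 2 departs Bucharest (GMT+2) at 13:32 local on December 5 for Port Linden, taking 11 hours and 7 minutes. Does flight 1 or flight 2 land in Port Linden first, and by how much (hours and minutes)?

the second, by 17 hours 2 minutes

Flight 1 in UTC: 23:11 + 6:00 = 05:11 on Dec 6.
+10 hours 30 minutes → arrive 15:41 UTC on Dec 6.
Flight 2 in UTC: 13:32 − 2:00 = 11:32 on Dec 5.
+11 hours 7 minutes → arrive 22:39 UTC on Dec 5.
Flight 2 lands earlier by 17 hours 2 minutes.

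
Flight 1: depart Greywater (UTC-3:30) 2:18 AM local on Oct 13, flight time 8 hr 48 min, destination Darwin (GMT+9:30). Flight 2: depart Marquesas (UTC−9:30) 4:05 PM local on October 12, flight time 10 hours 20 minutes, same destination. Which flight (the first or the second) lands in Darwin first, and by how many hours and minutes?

the second, by 2 hours 41 minutes

Flight 1 in UTC: 2:18 AM + 3:30 = 5:48 AM on Oct 13.
+8 hours and 48 minutes → arrive 2:36 PM UTC on Oct 13.
Flight 2 in UTC: 4:05 PM + 9:30 = 1:35 AM on Oct 13.
+10 hours 20 minutes → arrive 11:55 AM UTC on Oct 13.
Flight 2 lands earlier by 2 hours 41 minutes.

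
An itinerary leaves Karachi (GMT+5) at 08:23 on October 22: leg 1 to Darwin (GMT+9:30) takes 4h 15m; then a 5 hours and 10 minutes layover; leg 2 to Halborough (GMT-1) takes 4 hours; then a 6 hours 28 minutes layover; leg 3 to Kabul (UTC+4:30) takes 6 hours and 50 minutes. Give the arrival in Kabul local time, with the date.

10:36 on Oct 23

Convert departure to UTC: 08:23 − 5:00 = 03:23 UTC on Oct 22.
Add 4 hours and 15 minutes leg 1 → 07:38 UTC.
Add 5 hours 10 minutes layover in Darwin → 12:48 UTC.
Add 4 hours leg 2 → 16:48 UTC.
Add 6 hours and 28 minutes layover in Halborough → 23:16 UTC.
Add 6 hours 50 minutes leg 3 → 06:06 UTC (Oct 23).
Kabul is UTC+4:30, so local arrival = 06:06 + 4:30 = 10:36 on Oct 23.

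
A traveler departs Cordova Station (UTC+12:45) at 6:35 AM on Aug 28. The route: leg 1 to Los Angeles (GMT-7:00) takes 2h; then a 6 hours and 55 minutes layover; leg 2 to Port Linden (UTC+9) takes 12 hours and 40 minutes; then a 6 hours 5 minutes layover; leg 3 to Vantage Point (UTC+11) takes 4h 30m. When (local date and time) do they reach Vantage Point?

1:00 PM on August 29

Convert departure to UTC: 6:35 AM − 12:45 = 5:50 PM UTC on Aug 27.
Add 2 hours leg 1 → 7:50 PM UTC.
Add 6 hours and 55 minutes layover in Los Angeles → 2:45 AM UTC (Aug 28).
Add 12 hours and 40 minutes leg 2 → 3:25 PM UTC.
Add 6 hours and 5 minutes layover in Port Linden → 9:30 PM UTC.
Add 4 hours and 30 minutes leg 3 → 2:00 AM UTC (Aug 29).
Vantage Point is UTC+11:00, so local arrival = 2:00 AM + 11:00 = 1:00 PM on Aug 29.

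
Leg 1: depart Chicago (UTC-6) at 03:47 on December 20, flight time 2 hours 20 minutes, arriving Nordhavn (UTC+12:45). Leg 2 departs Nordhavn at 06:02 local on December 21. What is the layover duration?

Convert departure to UTC: 03:47 + 6:00 = 09:47 UTC on Dec 20.
Add 2 hours 20 minutes flight time → 12:07 UTC.
Nordhavn is UTC+12:45, so local arrival = 12:07 + 12:45 = 00:52 on Dec 21.
Layover = 06:02 − 00:52 = 5 hours 10 minutes.

5 hours 10 minutes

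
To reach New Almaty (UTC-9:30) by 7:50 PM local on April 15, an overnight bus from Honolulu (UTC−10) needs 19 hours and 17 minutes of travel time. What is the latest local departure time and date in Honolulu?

Target arrival in UTC: 7:50 PM + 9:30 = 5:20 AM on Apr 16.
Subtract 19 hours 17 minutes → departure 10:03 AM UTC on Apr 15.
Honolulu is UTC−10:00: 10:03 AM − 10:00 = 12:03 AM on Apr 15.

12:03 AM on April 15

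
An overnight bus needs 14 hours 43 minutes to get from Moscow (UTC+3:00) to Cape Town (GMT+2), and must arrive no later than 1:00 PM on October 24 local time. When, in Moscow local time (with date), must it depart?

11:17 PM on October 23

Target arrival in UTC: 1:00 PM − 2:00 = 11:00 AM on Oct 24.
Subtract 14 hours and 43 minutes → departure 8:17 PM UTC on Oct 23.
Moscow is UTC+3:00: 8:17 PM + 3:00 = 11:17 PM on Oct 23.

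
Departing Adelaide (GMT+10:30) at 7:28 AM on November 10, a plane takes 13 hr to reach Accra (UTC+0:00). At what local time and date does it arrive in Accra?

9:58 AM on Nov 10

Convert departure to UTC: 7:28 AM − 10:30 = 8:58 PM UTC on Nov 9.
Add 13 hours travel time → 9:58 AM UTC (Nov 10).
Accra is UTC+0, so local arrival is the same: 9:58 AM on Nov 10.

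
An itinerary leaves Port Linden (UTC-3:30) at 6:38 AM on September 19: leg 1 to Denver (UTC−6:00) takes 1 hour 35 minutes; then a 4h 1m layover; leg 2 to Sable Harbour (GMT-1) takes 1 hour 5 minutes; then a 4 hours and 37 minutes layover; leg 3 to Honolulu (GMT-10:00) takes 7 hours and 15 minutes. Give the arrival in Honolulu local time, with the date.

6:41 PM on September 19

Convert departure to UTC: 6:38 AM + 3:30 = 10:08 AM UTC on Sep 19.
Add 1 hour 35 minutes leg 1 → 11:43 AM UTC.
Add 4 hours and 1 minute layover in Denver → 3:44 PM UTC.
Add 1 hour and 5 minutes leg 2 → 4:49 PM UTC.
Add 4 hours and 37 minutes layover in Sable Harbour → 9:26 PM UTC.
Add 7 hours 15 minutes leg 3 → 4:41 AM UTC (Sep 20).
Honolulu is UTC−10:00, so local arrival = 4:41 AM − 10:00 = 6:41 PM on Sep 19.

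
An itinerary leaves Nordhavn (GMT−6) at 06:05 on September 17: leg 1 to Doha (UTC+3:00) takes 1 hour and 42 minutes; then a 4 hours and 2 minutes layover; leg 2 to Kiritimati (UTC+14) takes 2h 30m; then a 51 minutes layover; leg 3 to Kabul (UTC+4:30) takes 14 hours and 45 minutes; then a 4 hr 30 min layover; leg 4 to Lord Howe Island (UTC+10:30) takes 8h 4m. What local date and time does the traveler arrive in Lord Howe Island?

10:59 on September 19

Convert departure to UTC: 06:05 + 6:00 = 12:05 UTC on Sep 17.
Add 1 hour 42 minutes leg 1 → 13:47 UTC.
Add 4 hours and 2 minutes layover in Doha → 17:49 UTC.
Add 2 hours and 30 minutes leg 2 → 20:19 UTC.
Add 51 minutes layover in Kiritimati → 21:10 UTC.
Add 14 hours 45 minutes leg 3 → 11:55 UTC (Sep 18).
Add 4 hours 30 minutes layover in Kabul → 16:25 UTC.
Add 8 hours 4 minutes leg 4 → 00:29 UTC (Sep 19).
Lord Howe Island is UTC+10:30, so local arrival = 00:29 + 10:30 = 10:59 on Sep 19.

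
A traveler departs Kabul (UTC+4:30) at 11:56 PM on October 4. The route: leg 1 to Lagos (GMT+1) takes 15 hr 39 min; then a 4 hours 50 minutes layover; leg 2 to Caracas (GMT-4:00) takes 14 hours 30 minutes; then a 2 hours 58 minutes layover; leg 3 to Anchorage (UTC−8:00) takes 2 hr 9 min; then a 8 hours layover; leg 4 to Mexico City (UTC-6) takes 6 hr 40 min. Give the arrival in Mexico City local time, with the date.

8:12 PM on Oct 6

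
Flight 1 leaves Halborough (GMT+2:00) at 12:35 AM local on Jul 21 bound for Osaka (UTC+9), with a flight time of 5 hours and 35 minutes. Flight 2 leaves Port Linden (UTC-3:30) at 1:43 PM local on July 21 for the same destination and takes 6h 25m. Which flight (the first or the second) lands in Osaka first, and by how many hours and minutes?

Flight 1 in UTC: 12:35 AM − 2:00 = 10:35 PM on Jul 20.
+5 hours and 35 minutes → arrive 4:10 AM UTC on Jul 21.
Flight 2 in UTC: 1:43 PM + 3:30 = 5:13 PM on Jul 21.
+6 hours and 25 minutes → arrive 11:38 PM UTC on Jul 21.
Flight 1 lands earlier by 19 hours 28 minutes.

the first, by 19 hours 28 minutes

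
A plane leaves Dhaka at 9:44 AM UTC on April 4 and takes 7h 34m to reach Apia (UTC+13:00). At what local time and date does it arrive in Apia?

6:18 AM on April 5

Departure is given in UTC: 9:44 AM on Apr 4.
Add 7 hours 34 minutes → 5:18 PM UTC.
Apia is UTC+13:00: 5:18 PM + 13:00 = 6:18 AM on Apr 5.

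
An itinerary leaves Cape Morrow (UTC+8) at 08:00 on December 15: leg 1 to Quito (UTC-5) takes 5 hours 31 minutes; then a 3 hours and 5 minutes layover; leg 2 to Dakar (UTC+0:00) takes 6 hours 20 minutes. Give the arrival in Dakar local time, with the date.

Convert departure to UTC: 08:00 − 8:00 = 00:00 UTC on Dec 15.
Add 5 hours 31 minutes leg 1 → 05:31 UTC.
Add 3 hours 5 minutes layover in Quito → 08:36 UTC.
Add 6 hours and 20 minutes leg 2 → 14:56 UTC.
Dakar is UTC+0, so local arrival is the same: 14:56 on Dec 15.

14:56 on December 15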